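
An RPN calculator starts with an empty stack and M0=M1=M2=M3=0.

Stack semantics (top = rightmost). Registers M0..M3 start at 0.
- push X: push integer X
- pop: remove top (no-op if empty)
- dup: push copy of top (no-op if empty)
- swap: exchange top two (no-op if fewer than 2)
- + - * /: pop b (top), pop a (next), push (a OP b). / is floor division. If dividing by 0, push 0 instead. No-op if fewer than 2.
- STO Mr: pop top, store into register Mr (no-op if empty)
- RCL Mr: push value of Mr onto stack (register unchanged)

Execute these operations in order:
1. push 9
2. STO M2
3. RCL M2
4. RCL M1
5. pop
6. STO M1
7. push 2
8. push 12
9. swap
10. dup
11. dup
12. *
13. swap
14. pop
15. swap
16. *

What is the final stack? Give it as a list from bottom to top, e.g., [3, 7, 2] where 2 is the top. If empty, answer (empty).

After op 1 (push 9): stack=[9] mem=[0,0,0,0]
After op 2 (STO M2): stack=[empty] mem=[0,0,9,0]
After op 3 (RCL M2): stack=[9] mem=[0,0,9,0]
After op 4 (RCL M1): stack=[9,0] mem=[0,0,9,0]
After op 5 (pop): stack=[9] mem=[0,0,9,0]
After op 6 (STO M1): stack=[empty] mem=[0,9,9,0]
After op 7 (push 2): stack=[2] mem=[0,9,9,0]
After op 8 (push 12): stack=[2,12] mem=[0,9,9,0]
After op 9 (swap): stack=[12,2] mem=[0,9,9,0]
After op 10 (dup): stack=[12,2,2] mem=[0,9,9,0]
After op 11 (dup): stack=[12,2,2,2] mem=[0,9,9,0]
After op 12 (*): stack=[12,2,4] mem=[0,9,9,0]
After op 13 (swap): stack=[12,4,2] mem=[0,9,9,0]
After op 14 (pop): stack=[12,4] mem=[0,9,9,0]
After op 15 (swap): stack=[4,12] mem=[0,9,9,0]
After op 16 (*): stack=[48] mem=[0,9,9,0]

Answer: [48]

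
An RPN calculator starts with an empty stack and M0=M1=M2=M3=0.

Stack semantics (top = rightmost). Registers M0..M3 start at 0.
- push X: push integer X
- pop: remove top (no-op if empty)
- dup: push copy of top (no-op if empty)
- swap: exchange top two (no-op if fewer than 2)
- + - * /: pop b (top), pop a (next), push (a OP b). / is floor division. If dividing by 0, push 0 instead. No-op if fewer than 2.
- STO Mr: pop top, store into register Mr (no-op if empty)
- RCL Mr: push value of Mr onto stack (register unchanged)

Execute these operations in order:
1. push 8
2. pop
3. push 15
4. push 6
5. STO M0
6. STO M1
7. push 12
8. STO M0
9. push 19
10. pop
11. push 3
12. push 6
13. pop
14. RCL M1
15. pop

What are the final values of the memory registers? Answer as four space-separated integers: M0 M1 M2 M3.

Answer: 12 15 0 0

Derivation:
After op 1 (push 8): stack=[8] mem=[0,0,0,0]
After op 2 (pop): stack=[empty] mem=[0,0,0,0]
After op 3 (push 15): stack=[15] mem=[0,0,0,0]
After op 4 (push 6): stack=[15,6] mem=[0,0,0,0]
After op 5 (STO M0): stack=[15] mem=[6,0,0,0]
After op 6 (STO M1): stack=[empty] mem=[6,15,0,0]
After op 7 (push 12): stack=[12] mem=[6,15,0,0]
After op 8 (STO M0): stack=[empty] mem=[12,15,0,0]
After op 9 (push 19): stack=[19] mem=[12,15,0,0]
After op 10 (pop): stack=[empty] mem=[12,15,0,0]
After op 11 (push 3): stack=[3] mem=[12,15,0,0]
After op 12 (push 6): stack=[3,6] mem=[12,15,0,0]
After op 13 (pop): stack=[3] mem=[12,15,0,0]
After op 14 (RCL M1): stack=[3,15] mem=[12,15,0,0]
After op 15 (pop): stack=[3] mem=[12,15,0,0]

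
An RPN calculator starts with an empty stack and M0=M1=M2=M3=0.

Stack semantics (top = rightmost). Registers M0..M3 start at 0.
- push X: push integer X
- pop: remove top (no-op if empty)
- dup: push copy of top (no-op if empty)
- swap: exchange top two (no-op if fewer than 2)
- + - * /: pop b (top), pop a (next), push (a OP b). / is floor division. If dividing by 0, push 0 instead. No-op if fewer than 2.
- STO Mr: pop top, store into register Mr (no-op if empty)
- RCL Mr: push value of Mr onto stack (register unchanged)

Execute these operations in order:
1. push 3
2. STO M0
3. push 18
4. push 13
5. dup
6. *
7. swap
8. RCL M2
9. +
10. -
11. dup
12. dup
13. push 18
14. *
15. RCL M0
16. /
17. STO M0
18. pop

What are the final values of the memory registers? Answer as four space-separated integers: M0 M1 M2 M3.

After op 1 (push 3): stack=[3] mem=[0,0,0,0]
After op 2 (STO M0): stack=[empty] mem=[3,0,0,0]
After op 3 (push 18): stack=[18] mem=[3,0,0,0]
After op 4 (push 13): stack=[18,13] mem=[3,0,0,0]
After op 5 (dup): stack=[18,13,13] mem=[3,0,0,0]
After op 6 (*): stack=[18,169] mem=[3,0,0,0]
After op 7 (swap): stack=[169,18] mem=[3,0,0,0]
After op 8 (RCL M2): stack=[169,18,0] mem=[3,0,0,0]
After op 9 (+): stack=[169,18] mem=[3,0,0,0]
After op 10 (-): stack=[151] mem=[3,0,0,0]
After op 11 (dup): stack=[151,151] mem=[3,0,0,0]
After op 12 (dup): stack=[151,151,151] mem=[3,0,0,0]
After op 13 (push 18): stack=[151,151,151,18] mem=[3,0,0,0]
After op 14 (*): stack=[151,151,2718] mem=[3,0,0,0]
After op 15 (RCL M0): stack=[151,151,2718,3] mem=[3,0,0,0]
After op 16 (/): stack=[151,151,906] mem=[3,0,0,0]
After op 17 (STO M0): stack=[151,151] mem=[906,0,0,0]
After op 18 (pop): stack=[151] mem=[906,0,0,0]

Answer: 906 0 0 0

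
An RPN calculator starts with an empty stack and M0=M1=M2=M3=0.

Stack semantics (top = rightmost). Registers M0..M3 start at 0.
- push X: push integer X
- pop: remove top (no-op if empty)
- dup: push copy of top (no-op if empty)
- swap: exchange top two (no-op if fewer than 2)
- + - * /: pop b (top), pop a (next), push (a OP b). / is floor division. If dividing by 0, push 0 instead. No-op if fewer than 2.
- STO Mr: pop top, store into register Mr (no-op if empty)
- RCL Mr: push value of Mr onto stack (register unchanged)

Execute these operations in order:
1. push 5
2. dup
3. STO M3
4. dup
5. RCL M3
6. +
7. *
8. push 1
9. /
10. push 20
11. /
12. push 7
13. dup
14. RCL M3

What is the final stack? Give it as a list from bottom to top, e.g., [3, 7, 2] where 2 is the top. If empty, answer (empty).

Answer: [2, 7, 7, 5]

Derivation:
After op 1 (push 5): stack=[5] mem=[0,0,0,0]
After op 2 (dup): stack=[5,5] mem=[0,0,0,0]
After op 3 (STO M3): stack=[5] mem=[0,0,0,5]
After op 4 (dup): stack=[5,5] mem=[0,0,0,5]
After op 5 (RCL M3): stack=[5,5,5] mem=[0,0,0,5]
After op 6 (+): stack=[5,10] mem=[0,0,0,5]
After op 7 (*): stack=[50] mem=[0,0,0,5]
After op 8 (push 1): stack=[50,1] mem=[0,0,0,5]
After op 9 (/): stack=[50] mem=[0,0,0,5]
After op 10 (push 20): stack=[50,20] mem=[0,0,0,5]
After op 11 (/): stack=[2] mem=[0,0,0,5]
After op 12 (push 7): stack=[2,7] mem=[0,0,0,5]
After op 13 (dup): stack=[2,7,7] mem=[0,0,0,5]
After op 14 (RCL M3): stack=[2,7,7,5] mem=[0,0,0,5]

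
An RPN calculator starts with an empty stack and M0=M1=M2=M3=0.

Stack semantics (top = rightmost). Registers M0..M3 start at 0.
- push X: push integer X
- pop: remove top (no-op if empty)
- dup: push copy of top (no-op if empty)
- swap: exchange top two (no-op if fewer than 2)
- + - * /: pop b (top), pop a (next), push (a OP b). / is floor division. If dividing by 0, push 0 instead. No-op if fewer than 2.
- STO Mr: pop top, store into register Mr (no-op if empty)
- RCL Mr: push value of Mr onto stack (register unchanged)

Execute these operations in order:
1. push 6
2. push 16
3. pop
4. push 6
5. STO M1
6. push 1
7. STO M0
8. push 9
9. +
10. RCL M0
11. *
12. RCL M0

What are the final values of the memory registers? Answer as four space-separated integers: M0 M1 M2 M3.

After op 1 (push 6): stack=[6] mem=[0,0,0,0]
After op 2 (push 16): stack=[6,16] mem=[0,0,0,0]
After op 3 (pop): stack=[6] mem=[0,0,0,0]
After op 4 (push 6): stack=[6,6] mem=[0,0,0,0]
After op 5 (STO M1): stack=[6] mem=[0,6,0,0]
After op 6 (push 1): stack=[6,1] mem=[0,6,0,0]
After op 7 (STO M0): stack=[6] mem=[1,6,0,0]
After op 8 (push 9): stack=[6,9] mem=[1,6,0,0]
After op 9 (+): stack=[15] mem=[1,6,0,0]
After op 10 (RCL M0): stack=[15,1] mem=[1,6,0,0]
After op 11 (*): stack=[15] mem=[1,6,0,0]
After op 12 (RCL M0): stack=[15,1] mem=[1,6,0,0]

Answer: 1 6 0 0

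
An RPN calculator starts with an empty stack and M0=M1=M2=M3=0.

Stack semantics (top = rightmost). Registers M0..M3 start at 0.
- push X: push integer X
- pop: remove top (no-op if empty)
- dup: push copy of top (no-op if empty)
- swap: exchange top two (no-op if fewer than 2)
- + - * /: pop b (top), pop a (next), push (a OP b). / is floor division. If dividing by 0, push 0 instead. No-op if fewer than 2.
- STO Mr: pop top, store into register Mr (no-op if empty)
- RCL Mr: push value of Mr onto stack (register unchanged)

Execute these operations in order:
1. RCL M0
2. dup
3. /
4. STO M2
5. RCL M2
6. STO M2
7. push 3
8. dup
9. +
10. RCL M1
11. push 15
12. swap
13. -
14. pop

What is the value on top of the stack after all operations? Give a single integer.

After op 1 (RCL M0): stack=[0] mem=[0,0,0,0]
After op 2 (dup): stack=[0,0] mem=[0,0,0,0]
After op 3 (/): stack=[0] mem=[0,0,0,0]
After op 4 (STO M2): stack=[empty] mem=[0,0,0,0]
After op 5 (RCL M2): stack=[0] mem=[0,0,0,0]
After op 6 (STO M2): stack=[empty] mem=[0,0,0,0]
After op 7 (push 3): stack=[3] mem=[0,0,0,0]
After op 8 (dup): stack=[3,3] mem=[0,0,0,0]
After op 9 (+): stack=[6] mem=[0,0,0,0]
After op 10 (RCL M1): stack=[6,0] mem=[0,0,0,0]
After op 11 (push 15): stack=[6,0,15] mem=[0,0,0,0]
After op 12 (swap): stack=[6,15,0] mem=[0,0,0,0]
After op 13 (-): stack=[6,15] mem=[0,0,0,0]
After op 14 (pop): stack=[6] mem=[0,0,0,0]

Answer: 6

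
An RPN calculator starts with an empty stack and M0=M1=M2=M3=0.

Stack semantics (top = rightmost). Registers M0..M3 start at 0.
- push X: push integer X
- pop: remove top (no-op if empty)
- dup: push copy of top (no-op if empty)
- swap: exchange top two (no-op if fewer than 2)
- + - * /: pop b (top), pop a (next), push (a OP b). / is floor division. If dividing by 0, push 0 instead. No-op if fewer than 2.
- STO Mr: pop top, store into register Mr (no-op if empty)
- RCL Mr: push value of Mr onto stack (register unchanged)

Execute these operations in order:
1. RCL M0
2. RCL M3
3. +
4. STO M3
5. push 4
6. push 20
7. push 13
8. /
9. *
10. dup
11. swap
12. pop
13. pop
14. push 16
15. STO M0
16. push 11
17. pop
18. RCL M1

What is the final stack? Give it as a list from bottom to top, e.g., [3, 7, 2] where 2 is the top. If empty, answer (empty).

Answer: [0]

Derivation:
After op 1 (RCL M0): stack=[0] mem=[0,0,0,0]
After op 2 (RCL M3): stack=[0,0] mem=[0,0,0,0]
After op 3 (+): stack=[0] mem=[0,0,0,0]
After op 4 (STO M3): stack=[empty] mem=[0,0,0,0]
After op 5 (push 4): stack=[4] mem=[0,0,0,0]
After op 6 (push 20): stack=[4,20] mem=[0,0,0,0]
After op 7 (push 13): stack=[4,20,13] mem=[0,0,0,0]
After op 8 (/): stack=[4,1] mem=[0,0,0,0]
After op 9 (*): stack=[4] mem=[0,0,0,0]
After op 10 (dup): stack=[4,4] mem=[0,0,0,0]
After op 11 (swap): stack=[4,4] mem=[0,0,0,0]
After op 12 (pop): stack=[4] mem=[0,0,0,0]
After op 13 (pop): stack=[empty] mem=[0,0,0,0]
After op 14 (push 16): stack=[16] mem=[0,0,0,0]
After op 15 (STO M0): stack=[empty] mem=[16,0,0,0]
After op 16 (push 11): stack=[11] mem=[16,0,0,0]
After op 17 (pop): stack=[empty] mem=[16,0,0,0]
After op 18 (RCL M1): stack=[0] mem=[16,0,0,0]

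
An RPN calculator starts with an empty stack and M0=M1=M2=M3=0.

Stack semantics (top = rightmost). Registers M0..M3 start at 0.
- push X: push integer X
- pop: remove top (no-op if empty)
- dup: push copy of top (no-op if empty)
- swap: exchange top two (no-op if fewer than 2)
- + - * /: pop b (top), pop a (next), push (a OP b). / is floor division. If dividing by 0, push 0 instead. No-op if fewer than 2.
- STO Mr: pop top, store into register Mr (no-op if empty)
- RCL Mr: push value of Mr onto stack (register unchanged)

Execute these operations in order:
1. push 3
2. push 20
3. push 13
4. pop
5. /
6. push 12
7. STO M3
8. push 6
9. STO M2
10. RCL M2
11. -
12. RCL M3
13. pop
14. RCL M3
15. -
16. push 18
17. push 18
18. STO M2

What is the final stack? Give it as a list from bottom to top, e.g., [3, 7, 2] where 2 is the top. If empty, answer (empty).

Answer: [-18, 18]

Derivation:
After op 1 (push 3): stack=[3] mem=[0,0,0,0]
After op 2 (push 20): stack=[3,20] mem=[0,0,0,0]
After op 3 (push 13): stack=[3,20,13] mem=[0,0,0,0]
After op 4 (pop): stack=[3,20] mem=[0,0,0,0]
After op 5 (/): stack=[0] mem=[0,0,0,0]
After op 6 (push 12): stack=[0,12] mem=[0,0,0,0]
After op 7 (STO M3): stack=[0] mem=[0,0,0,12]
After op 8 (push 6): stack=[0,6] mem=[0,0,0,12]
After op 9 (STO M2): stack=[0] mem=[0,0,6,12]
After op 10 (RCL M2): stack=[0,6] mem=[0,0,6,12]
After op 11 (-): stack=[-6] mem=[0,0,6,12]
After op 12 (RCL M3): stack=[-6,12] mem=[0,0,6,12]
After op 13 (pop): stack=[-6] mem=[0,0,6,12]
After op 14 (RCL M3): stack=[-6,12] mem=[0,0,6,12]
After op 15 (-): stack=[-18] mem=[0,0,6,12]
After op 16 (push 18): stack=[-18,18] mem=[0,0,6,12]
After op 17 (push 18): stack=[-18,18,18] mem=[0,0,6,12]
After op 18 (STO M2): stack=[-18,18] mem=[0,0,18,12]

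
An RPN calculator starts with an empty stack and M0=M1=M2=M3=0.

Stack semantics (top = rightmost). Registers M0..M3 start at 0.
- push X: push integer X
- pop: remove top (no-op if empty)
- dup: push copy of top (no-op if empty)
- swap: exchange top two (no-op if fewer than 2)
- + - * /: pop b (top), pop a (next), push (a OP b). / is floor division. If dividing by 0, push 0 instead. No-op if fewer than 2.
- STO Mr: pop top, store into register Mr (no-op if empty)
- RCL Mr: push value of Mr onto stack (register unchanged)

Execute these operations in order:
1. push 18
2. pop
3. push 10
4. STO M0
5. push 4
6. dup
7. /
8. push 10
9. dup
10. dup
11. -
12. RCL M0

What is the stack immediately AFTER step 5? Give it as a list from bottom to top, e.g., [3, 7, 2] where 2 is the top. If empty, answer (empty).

After op 1 (push 18): stack=[18] mem=[0,0,0,0]
After op 2 (pop): stack=[empty] mem=[0,0,0,0]
After op 3 (push 10): stack=[10] mem=[0,0,0,0]
After op 4 (STO M0): stack=[empty] mem=[10,0,0,0]
After op 5 (push 4): stack=[4] mem=[10,0,0,0]

[4]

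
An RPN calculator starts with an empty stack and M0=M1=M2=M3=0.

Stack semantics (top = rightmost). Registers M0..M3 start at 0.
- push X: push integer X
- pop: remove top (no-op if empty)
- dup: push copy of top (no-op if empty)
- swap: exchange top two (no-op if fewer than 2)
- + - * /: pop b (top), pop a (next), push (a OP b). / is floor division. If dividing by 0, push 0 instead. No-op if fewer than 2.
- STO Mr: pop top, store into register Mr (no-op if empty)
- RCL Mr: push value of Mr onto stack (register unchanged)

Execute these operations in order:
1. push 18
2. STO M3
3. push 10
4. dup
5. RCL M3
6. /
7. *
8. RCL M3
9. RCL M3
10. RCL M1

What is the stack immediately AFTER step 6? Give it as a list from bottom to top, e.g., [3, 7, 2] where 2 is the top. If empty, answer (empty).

After op 1 (push 18): stack=[18] mem=[0,0,0,0]
After op 2 (STO M3): stack=[empty] mem=[0,0,0,18]
After op 3 (push 10): stack=[10] mem=[0,0,0,18]
After op 4 (dup): stack=[10,10] mem=[0,0,0,18]
After op 5 (RCL M3): stack=[10,10,18] mem=[0,0,0,18]
After op 6 (/): stack=[10,0] mem=[0,0,0,18]

[10, 0]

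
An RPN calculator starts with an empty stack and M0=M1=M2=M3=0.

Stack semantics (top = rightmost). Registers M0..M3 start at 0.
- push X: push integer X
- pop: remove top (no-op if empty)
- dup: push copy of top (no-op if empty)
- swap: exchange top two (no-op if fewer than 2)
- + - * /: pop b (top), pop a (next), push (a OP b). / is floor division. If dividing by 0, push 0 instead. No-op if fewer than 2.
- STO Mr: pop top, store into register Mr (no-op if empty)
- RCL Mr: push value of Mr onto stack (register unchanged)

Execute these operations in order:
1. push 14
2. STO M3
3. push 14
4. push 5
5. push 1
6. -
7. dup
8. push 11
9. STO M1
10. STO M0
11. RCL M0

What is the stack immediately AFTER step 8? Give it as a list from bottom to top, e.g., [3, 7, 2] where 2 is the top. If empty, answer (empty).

After op 1 (push 14): stack=[14] mem=[0,0,0,0]
After op 2 (STO M3): stack=[empty] mem=[0,0,0,14]
After op 3 (push 14): stack=[14] mem=[0,0,0,14]
After op 4 (push 5): stack=[14,5] mem=[0,0,0,14]
After op 5 (push 1): stack=[14,5,1] mem=[0,0,0,14]
After op 6 (-): stack=[14,4] mem=[0,0,0,14]
After op 7 (dup): stack=[14,4,4] mem=[0,0,0,14]
After op 8 (push 11): stack=[14,4,4,11] mem=[0,0,0,14]

[14, 4, 4, 11]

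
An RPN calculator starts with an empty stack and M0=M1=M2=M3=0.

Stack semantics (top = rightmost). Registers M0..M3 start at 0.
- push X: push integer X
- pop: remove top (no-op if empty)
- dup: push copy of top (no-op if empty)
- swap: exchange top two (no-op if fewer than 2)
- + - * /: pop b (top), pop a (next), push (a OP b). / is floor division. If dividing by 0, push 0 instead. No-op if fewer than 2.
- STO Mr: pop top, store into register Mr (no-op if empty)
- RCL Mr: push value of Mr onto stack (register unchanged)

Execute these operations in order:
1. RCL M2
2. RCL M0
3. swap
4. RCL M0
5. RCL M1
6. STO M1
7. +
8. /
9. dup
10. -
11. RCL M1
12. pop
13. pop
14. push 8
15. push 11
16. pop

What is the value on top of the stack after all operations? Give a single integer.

Answer: 8

Derivation:
After op 1 (RCL M2): stack=[0] mem=[0,0,0,0]
After op 2 (RCL M0): stack=[0,0] mem=[0,0,0,0]
After op 3 (swap): stack=[0,0] mem=[0,0,0,0]
After op 4 (RCL M0): stack=[0,0,0] mem=[0,0,0,0]
After op 5 (RCL M1): stack=[0,0,0,0] mem=[0,0,0,0]
After op 6 (STO M1): stack=[0,0,0] mem=[0,0,0,0]
After op 7 (+): stack=[0,0] mem=[0,0,0,0]
After op 8 (/): stack=[0] mem=[0,0,0,0]
After op 9 (dup): stack=[0,0] mem=[0,0,0,0]
After op 10 (-): stack=[0] mem=[0,0,0,0]
After op 11 (RCL M1): stack=[0,0] mem=[0,0,0,0]
After op 12 (pop): stack=[0] mem=[0,0,0,0]
After op 13 (pop): stack=[empty] mem=[0,0,0,0]
After op 14 (push 8): stack=[8] mem=[0,0,0,0]
After op 15 (push 11): stack=[8,11] mem=[0,0,0,0]
After op 16 (pop): stack=[8] mem=[0,0,0,0]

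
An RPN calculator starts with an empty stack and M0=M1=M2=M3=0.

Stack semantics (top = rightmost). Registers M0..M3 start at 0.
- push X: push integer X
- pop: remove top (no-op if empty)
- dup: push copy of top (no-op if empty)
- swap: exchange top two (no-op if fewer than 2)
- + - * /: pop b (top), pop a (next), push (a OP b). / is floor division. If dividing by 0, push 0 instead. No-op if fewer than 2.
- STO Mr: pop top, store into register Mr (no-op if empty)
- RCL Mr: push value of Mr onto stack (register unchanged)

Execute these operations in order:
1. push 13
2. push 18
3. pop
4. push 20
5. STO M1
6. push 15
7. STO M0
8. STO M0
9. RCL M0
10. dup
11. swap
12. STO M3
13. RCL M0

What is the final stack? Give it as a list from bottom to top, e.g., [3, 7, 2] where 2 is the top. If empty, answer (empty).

After op 1 (push 13): stack=[13] mem=[0,0,0,0]
After op 2 (push 18): stack=[13,18] mem=[0,0,0,0]
After op 3 (pop): stack=[13] mem=[0,0,0,0]
After op 4 (push 20): stack=[13,20] mem=[0,0,0,0]
After op 5 (STO M1): stack=[13] mem=[0,20,0,0]
After op 6 (push 15): stack=[13,15] mem=[0,20,0,0]
After op 7 (STO M0): stack=[13] mem=[15,20,0,0]
After op 8 (STO M0): stack=[empty] mem=[13,20,0,0]
After op 9 (RCL M0): stack=[13] mem=[13,20,0,0]
After op 10 (dup): stack=[13,13] mem=[13,20,0,0]
After op 11 (swap): stack=[13,13] mem=[13,20,0,0]
After op 12 (STO M3): stack=[13] mem=[13,20,0,13]
After op 13 (RCL M0): stack=[13,13] mem=[13,20,0,13]

Answer: [13, 13]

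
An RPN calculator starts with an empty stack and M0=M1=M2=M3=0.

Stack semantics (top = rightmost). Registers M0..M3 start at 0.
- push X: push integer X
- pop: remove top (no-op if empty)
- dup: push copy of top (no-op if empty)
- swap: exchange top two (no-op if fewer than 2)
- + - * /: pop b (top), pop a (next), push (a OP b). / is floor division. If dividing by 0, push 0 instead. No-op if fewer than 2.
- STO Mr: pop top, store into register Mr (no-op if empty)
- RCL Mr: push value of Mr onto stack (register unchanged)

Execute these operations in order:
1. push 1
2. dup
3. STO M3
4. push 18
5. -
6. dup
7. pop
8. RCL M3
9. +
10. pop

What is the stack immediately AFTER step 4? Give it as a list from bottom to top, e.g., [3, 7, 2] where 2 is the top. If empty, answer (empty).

After op 1 (push 1): stack=[1] mem=[0,0,0,0]
After op 2 (dup): stack=[1,1] mem=[0,0,0,0]
After op 3 (STO M3): stack=[1] mem=[0,0,0,1]
After op 4 (push 18): stack=[1,18] mem=[0,0,0,1]

[1, 18]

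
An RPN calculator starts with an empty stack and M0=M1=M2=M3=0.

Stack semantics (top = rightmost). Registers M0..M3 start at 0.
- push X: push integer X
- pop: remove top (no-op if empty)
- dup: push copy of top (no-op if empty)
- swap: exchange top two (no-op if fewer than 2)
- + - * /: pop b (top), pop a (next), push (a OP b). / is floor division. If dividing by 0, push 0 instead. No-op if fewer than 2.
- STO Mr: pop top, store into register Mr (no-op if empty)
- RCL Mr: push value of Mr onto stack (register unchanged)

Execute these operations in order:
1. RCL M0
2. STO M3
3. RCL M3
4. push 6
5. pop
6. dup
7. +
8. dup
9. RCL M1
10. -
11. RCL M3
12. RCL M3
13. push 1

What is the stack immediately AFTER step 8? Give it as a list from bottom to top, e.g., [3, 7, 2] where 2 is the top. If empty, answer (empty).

After op 1 (RCL M0): stack=[0] mem=[0,0,0,0]
After op 2 (STO M3): stack=[empty] mem=[0,0,0,0]
After op 3 (RCL M3): stack=[0] mem=[0,0,0,0]
After op 4 (push 6): stack=[0,6] mem=[0,0,0,0]
After op 5 (pop): stack=[0] mem=[0,0,0,0]
After op 6 (dup): stack=[0,0] mem=[0,0,0,0]
After op 7 (+): stack=[0] mem=[0,0,0,0]
After op 8 (dup): stack=[0,0] mem=[0,0,0,0]

[0, 0]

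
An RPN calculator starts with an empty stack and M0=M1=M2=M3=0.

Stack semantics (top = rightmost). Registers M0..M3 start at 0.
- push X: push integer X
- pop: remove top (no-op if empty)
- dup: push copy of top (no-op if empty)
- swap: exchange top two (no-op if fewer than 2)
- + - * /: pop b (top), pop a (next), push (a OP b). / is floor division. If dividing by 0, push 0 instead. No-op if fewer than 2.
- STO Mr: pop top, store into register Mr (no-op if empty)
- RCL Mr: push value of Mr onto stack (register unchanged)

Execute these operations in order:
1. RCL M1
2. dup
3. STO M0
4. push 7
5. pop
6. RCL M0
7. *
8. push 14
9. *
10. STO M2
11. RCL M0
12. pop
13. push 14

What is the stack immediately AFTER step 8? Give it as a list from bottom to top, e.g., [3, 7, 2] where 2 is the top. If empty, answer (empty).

After op 1 (RCL M1): stack=[0] mem=[0,0,0,0]
After op 2 (dup): stack=[0,0] mem=[0,0,0,0]
After op 3 (STO M0): stack=[0] mem=[0,0,0,0]
After op 4 (push 7): stack=[0,7] mem=[0,0,0,0]
After op 5 (pop): stack=[0] mem=[0,0,0,0]
After op 6 (RCL M0): stack=[0,0] mem=[0,0,0,0]
After op 7 (*): stack=[0] mem=[0,0,0,0]
After op 8 (push 14): stack=[0,14] mem=[0,0,0,0]

[0, 14]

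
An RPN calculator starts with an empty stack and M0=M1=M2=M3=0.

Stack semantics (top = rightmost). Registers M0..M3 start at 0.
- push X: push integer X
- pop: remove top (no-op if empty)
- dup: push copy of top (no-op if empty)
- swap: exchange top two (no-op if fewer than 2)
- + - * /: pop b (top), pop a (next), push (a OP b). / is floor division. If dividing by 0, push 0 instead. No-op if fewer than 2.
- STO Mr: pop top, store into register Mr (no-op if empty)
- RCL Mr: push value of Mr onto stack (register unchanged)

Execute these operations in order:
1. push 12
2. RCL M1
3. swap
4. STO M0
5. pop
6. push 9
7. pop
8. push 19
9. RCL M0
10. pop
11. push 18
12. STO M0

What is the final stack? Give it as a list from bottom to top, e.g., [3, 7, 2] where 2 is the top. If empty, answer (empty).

Answer: [19]

Derivation:
After op 1 (push 12): stack=[12] mem=[0,0,0,0]
After op 2 (RCL M1): stack=[12,0] mem=[0,0,0,0]
After op 3 (swap): stack=[0,12] mem=[0,0,0,0]
After op 4 (STO M0): stack=[0] mem=[12,0,0,0]
After op 5 (pop): stack=[empty] mem=[12,0,0,0]
After op 6 (push 9): stack=[9] mem=[12,0,0,0]
After op 7 (pop): stack=[empty] mem=[12,0,0,0]
After op 8 (push 19): stack=[19] mem=[12,0,0,0]
After op 9 (RCL M0): stack=[19,12] mem=[12,0,0,0]
After op 10 (pop): stack=[19] mem=[12,0,0,0]
After op 11 (push 18): stack=[19,18] mem=[12,0,0,0]
After op 12 (STO M0): stack=[19] mem=[18,0,0,0]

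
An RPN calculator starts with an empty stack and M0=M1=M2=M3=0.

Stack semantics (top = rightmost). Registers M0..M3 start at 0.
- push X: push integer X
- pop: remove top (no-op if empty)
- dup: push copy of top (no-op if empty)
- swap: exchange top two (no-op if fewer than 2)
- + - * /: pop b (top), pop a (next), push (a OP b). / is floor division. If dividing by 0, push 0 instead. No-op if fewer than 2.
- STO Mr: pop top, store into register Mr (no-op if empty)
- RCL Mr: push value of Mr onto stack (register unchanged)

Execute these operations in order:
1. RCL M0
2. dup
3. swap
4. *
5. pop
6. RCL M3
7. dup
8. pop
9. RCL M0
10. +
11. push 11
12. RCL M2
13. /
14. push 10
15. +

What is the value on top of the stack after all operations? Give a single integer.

Answer: 10

Derivation:
After op 1 (RCL M0): stack=[0] mem=[0,0,0,0]
After op 2 (dup): stack=[0,0] mem=[0,0,0,0]
After op 3 (swap): stack=[0,0] mem=[0,0,0,0]
After op 4 (*): stack=[0] mem=[0,0,0,0]
After op 5 (pop): stack=[empty] mem=[0,0,0,0]
After op 6 (RCL M3): stack=[0] mem=[0,0,0,0]
After op 7 (dup): stack=[0,0] mem=[0,0,0,0]
After op 8 (pop): stack=[0] mem=[0,0,0,0]
After op 9 (RCL M0): stack=[0,0] mem=[0,0,0,0]
After op 10 (+): stack=[0] mem=[0,0,0,0]
After op 11 (push 11): stack=[0,11] mem=[0,0,0,0]
After op 12 (RCL M2): stack=[0,11,0] mem=[0,0,0,0]
After op 13 (/): stack=[0,0] mem=[0,0,0,0]
After op 14 (push 10): stack=[0,0,10] mem=[0,0,0,0]
After op 15 (+): stack=[0,10] mem=[0,0,0,0]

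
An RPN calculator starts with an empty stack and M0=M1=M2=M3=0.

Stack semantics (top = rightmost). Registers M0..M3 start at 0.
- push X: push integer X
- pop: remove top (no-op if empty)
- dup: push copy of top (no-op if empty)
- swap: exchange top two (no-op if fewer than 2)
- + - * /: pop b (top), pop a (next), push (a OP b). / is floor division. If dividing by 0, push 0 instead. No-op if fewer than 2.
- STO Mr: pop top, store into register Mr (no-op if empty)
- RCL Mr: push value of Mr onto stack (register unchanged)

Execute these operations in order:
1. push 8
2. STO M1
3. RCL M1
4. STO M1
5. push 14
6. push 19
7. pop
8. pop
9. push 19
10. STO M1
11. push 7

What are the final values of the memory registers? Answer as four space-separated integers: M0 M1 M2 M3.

After op 1 (push 8): stack=[8] mem=[0,0,0,0]
After op 2 (STO M1): stack=[empty] mem=[0,8,0,0]
After op 3 (RCL M1): stack=[8] mem=[0,8,0,0]
After op 4 (STO M1): stack=[empty] mem=[0,8,0,0]
After op 5 (push 14): stack=[14] mem=[0,8,0,0]
After op 6 (push 19): stack=[14,19] mem=[0,8,0,0]
After op 7 (pop): stack=[14] mem=[0,8,0,0]
After op 8 (pop): stack=[empty] mem=[0,8,0,0]
After op 9 (push 19): stack=[19] mem=[0,8,0,0]
After op 10 (STO M1): stack=[empty] mem=[0,19,0,0]
After op 11 (push 7): stack=[7] mem=[0,19,0,0]

Answer: 0 19 0 0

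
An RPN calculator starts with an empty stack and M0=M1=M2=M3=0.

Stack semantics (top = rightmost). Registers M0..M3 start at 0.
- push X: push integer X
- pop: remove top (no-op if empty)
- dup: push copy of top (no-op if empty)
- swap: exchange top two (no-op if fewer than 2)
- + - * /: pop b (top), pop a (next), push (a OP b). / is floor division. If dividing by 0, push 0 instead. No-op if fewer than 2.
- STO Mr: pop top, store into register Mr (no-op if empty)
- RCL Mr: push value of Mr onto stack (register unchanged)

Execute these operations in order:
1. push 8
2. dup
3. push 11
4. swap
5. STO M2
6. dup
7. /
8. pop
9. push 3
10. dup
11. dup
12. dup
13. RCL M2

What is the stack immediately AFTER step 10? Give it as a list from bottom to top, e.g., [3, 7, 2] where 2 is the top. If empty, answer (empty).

After op 1 (push 8): stack=[8] mem=[0,0,0,0]
After op 2 (dup): stack=[8,8] mem=[0,0,0,0]
After op 3 (push 11): stack=[8,8,11] mem=[0,0,0,0]
After op 4 (swap): stack=[8,11,8] mem=[0,0,0,0]
After op 5 (STO M2): stack=[8,11] mem=[0,0,8,0]
After op 6 (dup): stack=[8,11,11] mem=[0,0,8,0]
After op 7 (/): stack=[8,1] mem=[0,0,8,0]
After op 8 (pop): stack=[8] mem=[0,0,8,0]
After op 9 (push 3): stack=[8,3] mem=[0,0,8,0]
After op 10 (dup): stack=[8,3,3] mem=[0,0,8,0]

[8, 3, 3]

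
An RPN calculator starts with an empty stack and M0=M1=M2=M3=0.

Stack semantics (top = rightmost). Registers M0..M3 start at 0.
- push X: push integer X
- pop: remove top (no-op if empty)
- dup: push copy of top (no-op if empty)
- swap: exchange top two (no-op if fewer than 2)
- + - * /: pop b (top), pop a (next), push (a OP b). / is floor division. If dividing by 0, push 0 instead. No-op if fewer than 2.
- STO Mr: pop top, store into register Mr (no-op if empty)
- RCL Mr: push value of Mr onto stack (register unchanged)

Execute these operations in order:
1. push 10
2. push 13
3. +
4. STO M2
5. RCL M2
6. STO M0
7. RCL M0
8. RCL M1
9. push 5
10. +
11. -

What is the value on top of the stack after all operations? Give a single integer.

After op 1 (push 10): stack=[10] mem=[0,0,0,0]
After op 2 (push 13): stack=[10,13] mem=[0,0,0,0]
After op 3 (+): stack=[23] mem=[0,0,0,0]
After op 4 (STO M2): stack=[empty] mem=[0,0,23,0]
After op 5 (RCL M2): stack=[23] mem=[0,0,23,0]
After op 6 (STO M0): stack=[empty] mem=[23,0,23,0]
After op 7 (RCL M0): stack=[23] mem=[23,0,23,0]
After op 8 (RCL M1): stack=[23,0] mem=[23,0,23,0]
After op 9 (push 5): stack=[23,0,5] mem=[23,0,23,0]
After op 10 (+): stack=[23,5] mem=[23,0,23,0]
After op 11 (-): stack=[18] mem=[23,0,23,0]

Answer: 18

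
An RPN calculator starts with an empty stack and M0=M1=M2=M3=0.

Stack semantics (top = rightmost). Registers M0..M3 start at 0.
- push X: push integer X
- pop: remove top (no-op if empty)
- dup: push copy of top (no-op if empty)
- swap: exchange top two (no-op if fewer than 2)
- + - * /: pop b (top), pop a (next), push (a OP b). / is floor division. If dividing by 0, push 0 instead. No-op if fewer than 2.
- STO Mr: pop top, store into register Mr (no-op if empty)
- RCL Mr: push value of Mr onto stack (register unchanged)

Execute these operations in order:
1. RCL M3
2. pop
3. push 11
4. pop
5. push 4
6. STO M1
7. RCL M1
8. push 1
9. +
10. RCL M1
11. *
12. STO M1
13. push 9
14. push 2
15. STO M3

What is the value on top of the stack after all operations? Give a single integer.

Answer: 9

Derivation:
After op 1 (RCL M3): stack=[0] mem=[0,0,0,0]
After op 2 (pop): stack=[empty] mem=[0,0,0,0]
After op 3 (push 11): stack=[11] mem=[0,0,0,0]
After op 4 (pop): stack=[empty] mem=[0,0,0,0]
After op 5 (push 4): stack=[4] mem=[0,0,0,0]
After op 6 (STO M1): stack=[empty] mem=[0,4,0,0]
After op 7 (RCL M1): stack=[4] mem=[0,4,0,0]
After op 8 (push 1): stack=[4,1] mem=[0,4,0,0]
After op 9 (+): stack=[5] mem=[0,4,0,0]
After op 10 (RCL M1): stack=[5,4] mem=[0,4,0,0]
After op 11 (*): stack=[20] mem=[0,4,0,0]
After op 12 (STO M1): stack=[empty] mem=[0,20,0,0]
After op 13 (push 9): stack=[9] mem=[0,20,0,0]
After op 14 (push 2): stack=[9,2] mem=[0,20,0,0]
After op 15 (STO M3): stack=[9] mem=[0,20,0,2]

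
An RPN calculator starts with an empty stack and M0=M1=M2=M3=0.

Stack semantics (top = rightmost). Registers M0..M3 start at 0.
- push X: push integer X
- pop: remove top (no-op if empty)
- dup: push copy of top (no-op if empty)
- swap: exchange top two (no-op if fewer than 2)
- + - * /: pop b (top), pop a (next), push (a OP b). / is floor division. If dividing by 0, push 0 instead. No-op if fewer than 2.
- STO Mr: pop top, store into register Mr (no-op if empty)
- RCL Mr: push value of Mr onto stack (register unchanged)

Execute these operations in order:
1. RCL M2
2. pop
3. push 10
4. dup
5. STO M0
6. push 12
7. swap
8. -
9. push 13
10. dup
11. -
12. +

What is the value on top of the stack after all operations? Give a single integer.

After op 1 (RCL M2): stack=[0] mem=[0,0,0,0]
After op 2 (pop): stack=[empty] mem=[0,0,0,0]
After op 3 (push 10): stack=[10] mem=[0,0,0,0]
After op 4 (dup): stack=[10,10] mem=[0,0,0,0]
After op 5 (STO M0): stack=[10] mem=[10,0,0,0]
After op 6 (push 12): stack=[10,12] mem=[10,0,0,0]
After op 7 (swap): stack=[12,10] mem=[10,0,0,0]
After op 8 (-): stack=[2] mem=[10,0,0,0]
After op 9 (push 13): stack=[2,13] mem=[10,0,0,0]
After op 10 (dup): stack=[2,13,13] mem=[10,0,0,0]
After op 11 (-): stack=[2,0] mem=[10,0,0,0]
After op 12 (+): stack=[2] mem=[10,0,0,0]

Answer: 2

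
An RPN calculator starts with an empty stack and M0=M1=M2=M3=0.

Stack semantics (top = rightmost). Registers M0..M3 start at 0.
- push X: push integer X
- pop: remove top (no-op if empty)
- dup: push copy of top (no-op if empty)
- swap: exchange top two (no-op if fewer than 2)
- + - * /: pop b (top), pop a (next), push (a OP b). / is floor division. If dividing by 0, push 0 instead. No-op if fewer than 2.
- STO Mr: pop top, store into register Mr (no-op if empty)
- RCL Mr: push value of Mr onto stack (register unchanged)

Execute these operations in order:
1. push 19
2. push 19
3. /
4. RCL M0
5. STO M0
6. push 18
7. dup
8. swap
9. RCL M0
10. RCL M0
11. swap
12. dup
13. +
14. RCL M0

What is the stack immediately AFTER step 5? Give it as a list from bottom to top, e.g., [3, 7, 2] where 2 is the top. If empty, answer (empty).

After op 1 (push 19): stack=[19] mem=[0,0,0,0]
After op 2 (push 19): stack=[19,19] mem=[0,0,0,0]
After op 3 (/): stack=[1] mem=[0,0,0,0]
After op 4 (RCL M0): stack=[1,0] mem=[0,0,0,0]
After op 5 (STO M0): stack=[1] mem=[0,0,0,0]

[1]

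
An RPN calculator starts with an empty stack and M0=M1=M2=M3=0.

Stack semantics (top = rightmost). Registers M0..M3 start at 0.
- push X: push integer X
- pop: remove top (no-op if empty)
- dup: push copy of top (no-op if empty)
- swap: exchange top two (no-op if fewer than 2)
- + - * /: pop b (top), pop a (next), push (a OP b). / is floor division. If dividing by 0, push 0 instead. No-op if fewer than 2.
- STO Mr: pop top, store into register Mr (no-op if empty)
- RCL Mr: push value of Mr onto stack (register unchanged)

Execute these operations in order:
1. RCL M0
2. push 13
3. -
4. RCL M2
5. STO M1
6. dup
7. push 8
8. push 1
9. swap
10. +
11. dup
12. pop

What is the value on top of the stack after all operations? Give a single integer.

After op 1 (RCL M0): stack=[0] mem=[0,0,0,0]
After op 2 (push 13): stack=[0,13] mem=[0,0,0,0]
After op 3 (-): stack=[-13] mem=[0,0,0,0]
After op 4 (RCL M2): stack=[-13,0] mem=[0,0,0,0]
After op 5 (STO M1): stack=[-13] mem=[0,0,0,0]
After op 6 (dup): stack=[-13,-13] mem=[0,0,0,0]
After op 7 (push 8): stack=[-13,-13,8] mem=[0,0,0,0]
After op 8 (push 1): stack=[-13,-13,8,1] mem=[0,0,0,0]
After op 9 (swap): stack=[-13,-13,1,8] mem=[0,0,0,0]
After op 10 (+): stack=[-13,-13,9] mem=[0,0,0,0]
After op 11 (dup): stack=[-13,-13,9,9] mem=[0,0,0,0]
After op 12 (pop): stack=[-13,-13,9] mem=[0,0,0,0]

Answer: 9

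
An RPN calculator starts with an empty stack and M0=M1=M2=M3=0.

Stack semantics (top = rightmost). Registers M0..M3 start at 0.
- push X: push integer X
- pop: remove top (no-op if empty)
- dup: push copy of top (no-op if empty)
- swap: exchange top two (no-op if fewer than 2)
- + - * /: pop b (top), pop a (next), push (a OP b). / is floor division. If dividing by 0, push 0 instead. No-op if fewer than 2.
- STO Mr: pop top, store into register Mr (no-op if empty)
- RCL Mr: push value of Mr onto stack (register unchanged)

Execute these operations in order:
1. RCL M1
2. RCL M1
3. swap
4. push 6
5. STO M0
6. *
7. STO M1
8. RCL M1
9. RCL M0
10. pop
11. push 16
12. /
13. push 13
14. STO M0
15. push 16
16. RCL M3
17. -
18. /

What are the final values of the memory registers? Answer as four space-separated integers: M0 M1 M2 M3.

Answer: 13 0 0 0

Derivation:
After op 1 (RCL M1): stack=[0] mem=[0,0,0,0]
After op 2 (RCL M1): stack=[0,0] mem=[0,0,0,0]
After op 3 (swap): stack=[0,0] mem=[0,0,0,0]
After op 4 (push 6): stack=[0,0,6] mem=[0,0,0,0]
After op 5 (STO M0): stack=[0,0] mem=[6,0,0,0]
After op 6 (*): stack=[0] mem=[6,0,0,0]
After op 7 (STO M1): stack=[empty] mem=[6,0,0,0]
After op 8 (RCL M1): stack=[0] mem=[6,0,0,0]
After op 9 (RCL M0): stack=[0,6] mem=[6,0,0,0]
After op 10 (pop): stack=[0] mem=[6,0,0,0]
After op 11 (push 16): stack=[0,16] mem=[6,0,0,0]
After op 12 (/): stack=[0] mem=[6,0,0,0]
After op 13 (push 13): stack=[0,13] mem=[6,0,0,0]
After op 14 (STO M0): stack=[0] mem=[13,0,0,0]
After op 15 (push 16): stack=[0,16] mem=[13,0,0,0]
After op 16 (RCL M3): stack=[0,16,0] mem=[13,0,0,0]
After op 17 (-): stack=[0,16] mem=[13,0,0,0]
After op 18 (/): stack=[0] mem=[13,0,0,0]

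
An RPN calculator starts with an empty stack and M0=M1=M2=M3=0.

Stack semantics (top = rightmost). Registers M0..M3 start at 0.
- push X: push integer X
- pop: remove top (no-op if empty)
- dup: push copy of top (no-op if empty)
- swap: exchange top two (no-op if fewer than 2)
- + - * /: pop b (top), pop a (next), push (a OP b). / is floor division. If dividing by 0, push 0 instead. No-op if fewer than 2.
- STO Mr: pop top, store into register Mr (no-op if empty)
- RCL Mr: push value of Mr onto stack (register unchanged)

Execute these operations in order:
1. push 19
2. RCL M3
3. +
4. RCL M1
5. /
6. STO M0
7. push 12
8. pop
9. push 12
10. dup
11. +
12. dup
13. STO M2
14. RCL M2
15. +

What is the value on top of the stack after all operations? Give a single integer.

Answer: 48

Derivation:
After op 1 (push 19): stack=[19] mem=[0,0,0,0]
After op 2 (RCL M3): stack=[19,0] mem=[0,0,0,0]
After op 3 (+): stack=[19] mem=[0,0,0,0]
After op 4 (RCL M1): stack=[19,0] mem=[0,0,0,0]
After op 5 (/): stack=[0] mem=[0,0,0,0]
After op 6 (STO M0): stack=[empty] mem=[0,0,0,0]
After op 7 (push 12): stack=[12] mem=[0,0,0,0]
After op 8 (pop): stack=[empty] mem=[0,0,0,0]
After op 9 (push 12): stack=[12] mem=[0,0,0,0]
After op 10 (dup): stack=[12,12] mem=[0,0,0,0]
After op 11 (+): stack=[24] mem=[0,0,0,0]
After op 12 (dup): stack=[24,24] mem=[0,0,0,0]
After op 13 (STO M2): stack=[24] mem=[0,0,24,0]
After op 14 (RCL M2): stack=[24,24] mem=[0,0,24,0]
After op 15 (+): stack=[48] mem=[0,0,24,0]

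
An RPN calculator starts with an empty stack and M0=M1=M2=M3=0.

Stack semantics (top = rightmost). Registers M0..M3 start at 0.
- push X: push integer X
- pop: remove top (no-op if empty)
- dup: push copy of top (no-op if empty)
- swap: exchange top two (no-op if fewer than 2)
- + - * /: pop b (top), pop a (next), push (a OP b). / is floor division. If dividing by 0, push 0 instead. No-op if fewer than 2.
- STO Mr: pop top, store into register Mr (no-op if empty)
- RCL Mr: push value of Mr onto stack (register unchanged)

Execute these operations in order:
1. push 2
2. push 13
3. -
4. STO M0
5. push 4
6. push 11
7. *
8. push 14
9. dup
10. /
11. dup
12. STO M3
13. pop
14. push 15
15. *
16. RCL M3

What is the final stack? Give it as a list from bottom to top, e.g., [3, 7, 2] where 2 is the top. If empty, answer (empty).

Answer: [660, 1]

Derivation:
After op 1 (push 2): stack=[2] mem=[0,0,0,0]
After op 2 (push 13): stack=[2,13] mem=[0,0,0,0]
After op 3 (-): stack=[-11] mem=[0,0,0,0]
After op 4 (STO M0): stack=[empty] mem=[-11,0,0,0]
After op 5 (push 4): stack=[4] mem=[-11,0,0,0]
After op 6 (push 11): stack=[4,11] mem=[-11,0,0,0]
After op 7 (*): stack=[44] mem=[-11,0,0,0]
After op 8 (push 14): stack=[44,14] mem=[-11,0,0,0]
After op 9 (dup): stack=[44,14,14] mem=[-11,0,0,0]
After op 10 (/): stack=[44,1] mem=[-11,0,0,0]
After op 11 (dup): stack=[44,1,1] mem=[-11,0,0,0]
After op 12 (STO M3): stack=[44,1] mem=[-11,0,0,1]
After op 13 (pop): stack=[44] mem=[-11,0,0,1]
After op 14 (push 15): stack=[44,15] mem=[-11,0,0,1]
After op 15 (*): stack=[660] mem=[-11,0,0,1]
After op 16 (RCL M3): stack=[660,1] mem=[-11,0,0,1]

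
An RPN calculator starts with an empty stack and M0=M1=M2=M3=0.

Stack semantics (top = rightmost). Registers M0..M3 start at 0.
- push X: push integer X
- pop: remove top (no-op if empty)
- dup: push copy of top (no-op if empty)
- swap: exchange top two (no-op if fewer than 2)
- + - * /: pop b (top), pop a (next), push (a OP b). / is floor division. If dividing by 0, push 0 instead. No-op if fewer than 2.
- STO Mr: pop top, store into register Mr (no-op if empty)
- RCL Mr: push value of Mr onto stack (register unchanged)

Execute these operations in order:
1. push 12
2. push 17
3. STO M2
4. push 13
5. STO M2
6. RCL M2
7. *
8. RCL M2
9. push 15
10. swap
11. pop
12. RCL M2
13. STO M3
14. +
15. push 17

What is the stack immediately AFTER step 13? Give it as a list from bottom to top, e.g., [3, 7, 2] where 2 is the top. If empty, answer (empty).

After op 1 (push 12): stack=[12] mem=[0,0,0,0]
After op 2 (push 17): stack=[12,17] mem=[0,0,0,0]
After op 3 (STO M2): stack=[12] mem=[0,0,17,0]
After op 4 (push 13): stack=[12,13] mem=[0,0,17,0]
After op 5 (STO M2): stack=[12] mem=[0,0,13,0]
After op 6 (RCL M2): stack=[12,13] mem=[0,0,13,0]
After op 7 (*): stack=[156] mem=[0,0,13,0]
After op 8 (RCL M2): stack=[156,13] mem=[0,0,13,0]
After op 9 (push 15): stack=[156,13,15] mem=[0,0,13,0]
After op 10 (swap): stack=[156,15,13] mem=[0,0,13,0]
After op 11 (pop): stack=[156,15] mem=[0,0,13,0]
After op 12 (RCL M2): stack=[156,15,13] mem=[0,0,13,0]
After op 13 (STO M3): stack=[156,15] mem=[0,0,13,13]

[156, 15]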